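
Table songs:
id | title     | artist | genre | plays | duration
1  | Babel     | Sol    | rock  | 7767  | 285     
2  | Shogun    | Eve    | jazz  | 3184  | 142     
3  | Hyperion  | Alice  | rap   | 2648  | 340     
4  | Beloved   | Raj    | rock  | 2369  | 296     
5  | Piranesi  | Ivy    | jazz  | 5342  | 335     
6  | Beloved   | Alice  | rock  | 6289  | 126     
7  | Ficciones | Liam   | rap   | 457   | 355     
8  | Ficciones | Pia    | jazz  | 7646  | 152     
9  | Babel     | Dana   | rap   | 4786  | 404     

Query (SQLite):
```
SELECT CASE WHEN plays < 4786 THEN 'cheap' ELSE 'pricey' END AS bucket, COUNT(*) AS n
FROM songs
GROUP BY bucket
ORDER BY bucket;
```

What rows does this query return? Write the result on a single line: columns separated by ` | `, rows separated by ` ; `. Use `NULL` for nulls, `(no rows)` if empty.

cheap | 4 ; pricey | 5

Bucket rows by plays < 4786 → 'cheap' else 'pricey'; count each bucket.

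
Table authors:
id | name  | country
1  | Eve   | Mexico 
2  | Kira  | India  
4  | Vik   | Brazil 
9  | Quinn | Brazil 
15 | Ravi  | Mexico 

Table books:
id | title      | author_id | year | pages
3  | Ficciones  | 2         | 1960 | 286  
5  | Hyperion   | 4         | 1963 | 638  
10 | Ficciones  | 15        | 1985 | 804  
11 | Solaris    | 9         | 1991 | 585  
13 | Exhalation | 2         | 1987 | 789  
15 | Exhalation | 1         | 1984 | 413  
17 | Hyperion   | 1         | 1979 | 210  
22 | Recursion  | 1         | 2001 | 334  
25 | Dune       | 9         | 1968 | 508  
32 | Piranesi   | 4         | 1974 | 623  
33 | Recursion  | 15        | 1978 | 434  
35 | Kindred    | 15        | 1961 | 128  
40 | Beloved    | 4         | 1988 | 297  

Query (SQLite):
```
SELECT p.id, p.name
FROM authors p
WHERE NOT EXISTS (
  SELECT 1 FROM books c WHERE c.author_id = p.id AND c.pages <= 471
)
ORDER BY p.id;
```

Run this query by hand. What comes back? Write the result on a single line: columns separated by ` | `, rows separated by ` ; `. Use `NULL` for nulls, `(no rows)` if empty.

9 | Quinn

For each authors row, check whether any books with matching author_id has pages <= 471.
Keep rows where that is false.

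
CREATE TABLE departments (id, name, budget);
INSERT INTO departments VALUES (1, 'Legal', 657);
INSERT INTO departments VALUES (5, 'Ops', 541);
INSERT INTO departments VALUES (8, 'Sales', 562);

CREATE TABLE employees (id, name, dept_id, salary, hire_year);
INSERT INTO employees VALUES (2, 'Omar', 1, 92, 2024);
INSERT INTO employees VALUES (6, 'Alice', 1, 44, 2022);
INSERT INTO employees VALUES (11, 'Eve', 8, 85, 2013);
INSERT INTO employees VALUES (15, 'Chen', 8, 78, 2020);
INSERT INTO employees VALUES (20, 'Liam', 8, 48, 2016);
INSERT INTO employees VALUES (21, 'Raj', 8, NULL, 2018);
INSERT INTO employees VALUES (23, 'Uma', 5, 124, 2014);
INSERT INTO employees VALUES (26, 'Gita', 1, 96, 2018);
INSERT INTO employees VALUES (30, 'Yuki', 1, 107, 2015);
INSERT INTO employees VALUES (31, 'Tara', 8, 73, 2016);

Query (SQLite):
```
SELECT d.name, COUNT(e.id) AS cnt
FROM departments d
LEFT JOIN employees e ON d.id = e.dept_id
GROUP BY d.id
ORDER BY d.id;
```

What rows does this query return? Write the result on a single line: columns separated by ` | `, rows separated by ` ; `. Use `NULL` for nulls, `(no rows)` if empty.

Legal | 4 ; Ops | 1 ; Sales | 5

LEFT JOIN keeps every departments row; unmatched ones get NULL for employees columns.
Group by departments.id and compute COUNT(e.id). COUNT(col) of an all-NULL group is 0.
  1: ids {2, 6, 26, 30} → COUNT(e.id)=4
  5: ids {23} → COUNT(e.id)=1
  8: ids {11, 15, 20, 21, 31} → COUNT(e.id)=5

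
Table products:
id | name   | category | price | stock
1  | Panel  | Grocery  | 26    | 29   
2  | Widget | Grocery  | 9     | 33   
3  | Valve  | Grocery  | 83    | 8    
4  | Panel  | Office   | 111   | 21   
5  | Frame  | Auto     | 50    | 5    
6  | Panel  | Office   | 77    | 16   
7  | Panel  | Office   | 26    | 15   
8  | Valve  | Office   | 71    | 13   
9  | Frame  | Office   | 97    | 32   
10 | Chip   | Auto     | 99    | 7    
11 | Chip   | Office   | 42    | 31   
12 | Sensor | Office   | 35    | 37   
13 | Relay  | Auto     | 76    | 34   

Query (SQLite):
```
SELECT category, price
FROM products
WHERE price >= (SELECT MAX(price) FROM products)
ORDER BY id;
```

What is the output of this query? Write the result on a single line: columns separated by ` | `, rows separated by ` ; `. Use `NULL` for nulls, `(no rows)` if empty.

Office | 111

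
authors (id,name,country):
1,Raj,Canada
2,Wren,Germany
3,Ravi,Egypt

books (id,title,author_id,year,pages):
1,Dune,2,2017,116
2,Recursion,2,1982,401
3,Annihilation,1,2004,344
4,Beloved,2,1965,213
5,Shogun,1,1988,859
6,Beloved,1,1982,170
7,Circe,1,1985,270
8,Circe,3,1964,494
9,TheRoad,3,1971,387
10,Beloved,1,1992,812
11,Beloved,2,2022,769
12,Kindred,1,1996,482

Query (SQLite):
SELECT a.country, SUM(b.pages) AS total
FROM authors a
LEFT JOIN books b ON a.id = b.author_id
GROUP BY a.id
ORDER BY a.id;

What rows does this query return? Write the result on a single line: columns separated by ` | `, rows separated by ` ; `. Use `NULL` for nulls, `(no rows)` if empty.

LEFT JOIN keeps every authors row; unmatched ones get NULL for books columns.
Group by authors.id and compute SUM(b.pages). SUM over an all-NULL group is NULL.
  1: ids {3, 5, 6, 7, 10, 12} → SUM(b.pages)=2937
  2: ids {1, 2, 4, 11} → SUM(b.pages)=1499
  3: ids {8, 9} → SUM(b.pages)=881

Canada | 2937 ; Germany | 1499 ; Egypt | 881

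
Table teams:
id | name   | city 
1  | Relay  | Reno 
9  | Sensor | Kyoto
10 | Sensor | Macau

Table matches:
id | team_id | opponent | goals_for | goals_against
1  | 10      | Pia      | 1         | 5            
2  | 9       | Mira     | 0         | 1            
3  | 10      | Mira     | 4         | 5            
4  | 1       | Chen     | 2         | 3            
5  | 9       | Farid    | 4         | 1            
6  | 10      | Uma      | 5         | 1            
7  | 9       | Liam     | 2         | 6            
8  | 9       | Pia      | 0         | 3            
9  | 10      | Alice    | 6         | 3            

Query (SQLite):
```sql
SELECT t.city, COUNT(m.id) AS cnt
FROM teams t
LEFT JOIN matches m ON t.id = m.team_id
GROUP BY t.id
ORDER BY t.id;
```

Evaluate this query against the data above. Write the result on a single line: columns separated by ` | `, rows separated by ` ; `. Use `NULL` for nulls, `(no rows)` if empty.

LEFT JOIN keeps every teams row; unmatched ones get NULL for matches columns.
Group by teams.id and compute COUNT(m.id). COUNT(col) of an all-NULL group is 0.
  1: ids {4} → COUNT(m.id)=1
  9: ids {2, 5, 7, 8} → COUNT(m.id)=4
  10: ids {1, 3, 6, 9} → COUNT(m.id)=4

Reno | 1 ; Kyoto | 4 ; Macau | 4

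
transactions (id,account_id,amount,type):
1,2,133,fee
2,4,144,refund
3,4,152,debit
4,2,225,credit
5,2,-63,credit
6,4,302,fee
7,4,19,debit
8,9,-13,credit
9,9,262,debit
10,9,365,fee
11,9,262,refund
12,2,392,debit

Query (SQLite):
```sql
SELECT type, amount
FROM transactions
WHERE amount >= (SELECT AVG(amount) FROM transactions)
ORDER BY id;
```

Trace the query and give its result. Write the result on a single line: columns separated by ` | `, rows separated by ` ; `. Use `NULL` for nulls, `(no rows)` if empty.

credit | 225 ; fee | 302 ; debit | 262 ; fee | 365 ; refund | 262 ; debit | 392

Scalar subquery: AVG(amount) over all transactions rows = 181.666667 (≈; comparison uses full precision).
Keep rows where amount >= that value.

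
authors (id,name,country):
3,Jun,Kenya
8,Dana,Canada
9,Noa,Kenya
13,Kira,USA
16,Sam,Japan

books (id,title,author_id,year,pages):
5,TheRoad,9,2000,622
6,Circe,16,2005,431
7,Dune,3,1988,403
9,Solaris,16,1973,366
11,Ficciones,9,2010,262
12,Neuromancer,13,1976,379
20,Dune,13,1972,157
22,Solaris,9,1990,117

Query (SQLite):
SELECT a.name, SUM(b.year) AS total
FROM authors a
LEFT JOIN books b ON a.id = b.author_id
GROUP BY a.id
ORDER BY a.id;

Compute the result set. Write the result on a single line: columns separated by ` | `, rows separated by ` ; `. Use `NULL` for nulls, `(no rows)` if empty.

LEFT JOIN keeps every authors row; unmatched ones get NULL for books columns.
Group by authors.id and compute SUM(b.year). SUM over an all-NULL group is NULL.
  3: ids {7} → SUM(b.year)=1988
  8: ids {—} → SUM(b.year)=NULL
  9: ids {5, 11, 22} → SUM(b.year)=6000
  13: ids {12, 20} → SUM(b.year)=3948
  16: ids {6, 9} → SUM(b.year)=3978

Jun | 1988 ; Dana | NULL ; Noa | 6000 ; Kira | 3948 ; Sam | 3978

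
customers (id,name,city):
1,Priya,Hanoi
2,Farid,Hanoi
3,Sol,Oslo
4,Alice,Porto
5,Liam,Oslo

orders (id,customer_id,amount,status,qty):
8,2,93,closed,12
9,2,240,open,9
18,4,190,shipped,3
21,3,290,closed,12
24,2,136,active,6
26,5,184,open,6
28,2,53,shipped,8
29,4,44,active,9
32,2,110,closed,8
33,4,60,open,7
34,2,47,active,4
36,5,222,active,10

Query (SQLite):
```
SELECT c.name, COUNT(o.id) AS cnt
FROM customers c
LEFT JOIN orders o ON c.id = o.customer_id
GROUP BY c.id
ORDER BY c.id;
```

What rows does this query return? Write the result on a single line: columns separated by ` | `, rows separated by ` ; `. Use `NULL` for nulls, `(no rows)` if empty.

Priya | 0 ; Farid | 6 ; Sol | 1 ; Alice | 3 ; Liam | 2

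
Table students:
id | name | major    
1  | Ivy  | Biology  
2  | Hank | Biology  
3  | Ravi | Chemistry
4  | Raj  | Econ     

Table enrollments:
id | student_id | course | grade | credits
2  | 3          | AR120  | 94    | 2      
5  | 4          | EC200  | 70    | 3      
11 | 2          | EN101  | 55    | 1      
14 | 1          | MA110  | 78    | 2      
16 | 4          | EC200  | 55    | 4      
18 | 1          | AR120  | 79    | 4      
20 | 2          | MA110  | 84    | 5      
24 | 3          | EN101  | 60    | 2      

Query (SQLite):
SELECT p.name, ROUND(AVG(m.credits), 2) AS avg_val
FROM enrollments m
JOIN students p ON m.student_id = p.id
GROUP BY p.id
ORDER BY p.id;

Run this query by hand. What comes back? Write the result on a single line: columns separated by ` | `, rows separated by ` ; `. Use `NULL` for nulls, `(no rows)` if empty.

Join each enrollments row to its students via student_id.
Group joined rows by students.id; compute ROUND(AVG(m.credits), 2) per group.
  1: ids {14, 18} → ROUND(AVG(m.credits), 2)=3
  2: ids {11, 20} → ROUND(AVG(m.credits), 2)=3
  3: ids {2, 24} → ROUND(AVG(m.credits), 2)=2
  4: ids {5, 16} → ROUND(AVG(m.credits), 2)=3.5

Ivy | 3 ; Hank | 3 ; Ravi | 2 ; Raj | 3.5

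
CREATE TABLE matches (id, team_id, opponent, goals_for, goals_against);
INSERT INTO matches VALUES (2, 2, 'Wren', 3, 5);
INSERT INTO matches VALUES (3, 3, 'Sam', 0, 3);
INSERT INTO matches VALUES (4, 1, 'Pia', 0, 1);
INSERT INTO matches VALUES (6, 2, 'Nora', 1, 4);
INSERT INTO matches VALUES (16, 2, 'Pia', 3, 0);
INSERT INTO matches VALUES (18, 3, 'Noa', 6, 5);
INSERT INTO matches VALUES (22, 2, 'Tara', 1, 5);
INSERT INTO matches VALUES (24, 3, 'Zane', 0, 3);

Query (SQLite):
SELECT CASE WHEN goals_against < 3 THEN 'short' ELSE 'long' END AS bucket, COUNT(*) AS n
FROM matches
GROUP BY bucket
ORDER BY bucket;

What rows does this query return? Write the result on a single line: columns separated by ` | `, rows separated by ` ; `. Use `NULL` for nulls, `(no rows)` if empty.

Bucket rows by goals_against < 3 → 'short' else 'long'; count each bucket.

long | 6 ; short | 2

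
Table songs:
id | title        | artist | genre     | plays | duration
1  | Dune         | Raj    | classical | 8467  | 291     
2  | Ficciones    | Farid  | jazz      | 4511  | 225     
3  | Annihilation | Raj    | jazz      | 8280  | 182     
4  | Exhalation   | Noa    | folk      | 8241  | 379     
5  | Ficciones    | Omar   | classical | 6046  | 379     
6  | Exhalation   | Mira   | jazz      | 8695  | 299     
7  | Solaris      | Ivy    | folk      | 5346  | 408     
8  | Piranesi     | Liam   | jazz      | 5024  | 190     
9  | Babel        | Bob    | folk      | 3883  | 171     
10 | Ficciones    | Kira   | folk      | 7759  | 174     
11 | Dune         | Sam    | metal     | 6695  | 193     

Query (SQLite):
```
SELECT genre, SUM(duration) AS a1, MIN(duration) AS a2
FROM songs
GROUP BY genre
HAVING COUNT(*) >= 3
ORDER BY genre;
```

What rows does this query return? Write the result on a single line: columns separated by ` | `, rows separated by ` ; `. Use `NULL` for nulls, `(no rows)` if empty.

Group songs by genre.
Per group compute: SUM(duration), MIN(duration).
HAVING: drop groups with fewer than 3 rows.
  classical: ids {1, 5} → SUM(duration)=670, MIN(duration)=291
  folk: ids {4, 7, 9, 10} → SUM(duration)=1132, MIN(duration)=171
  jazz: ids {2, 3, 6, 8} → SUM(duration)=896, MIN(duration)=182
  metal: ids {11} → SUM(duration)=193, MIN(duration)=193

folk | 1132 | 171 ; jazz | 896 | 182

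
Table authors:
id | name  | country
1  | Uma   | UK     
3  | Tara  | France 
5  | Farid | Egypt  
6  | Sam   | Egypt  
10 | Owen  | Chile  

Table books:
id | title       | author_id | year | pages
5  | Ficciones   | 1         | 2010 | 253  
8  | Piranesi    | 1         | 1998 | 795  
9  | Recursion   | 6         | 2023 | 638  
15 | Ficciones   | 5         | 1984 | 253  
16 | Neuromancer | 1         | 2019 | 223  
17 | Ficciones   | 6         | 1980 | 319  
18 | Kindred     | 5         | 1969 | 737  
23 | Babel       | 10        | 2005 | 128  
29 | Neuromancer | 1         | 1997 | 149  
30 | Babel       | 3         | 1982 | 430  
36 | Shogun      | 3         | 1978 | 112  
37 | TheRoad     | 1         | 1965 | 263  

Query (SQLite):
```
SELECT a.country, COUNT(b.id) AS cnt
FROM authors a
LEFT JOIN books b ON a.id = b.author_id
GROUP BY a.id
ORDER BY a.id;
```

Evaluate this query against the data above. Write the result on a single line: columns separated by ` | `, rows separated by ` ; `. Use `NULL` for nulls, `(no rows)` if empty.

UK | 5 ; France | 2 ; Egypt | 2 ; Egypt | 2 ; Chile | 1

LEFT JOIN keeps every authors row; unmatched ones get NULL for books columns.
Group by authors.id and compute COUNT(b.id). COUNT(col) of an all-NULL group is 0.
  1: ids {5, 8, 16, 29, 37} → COUNT(b.id)=5
  3: ids {30, 36} → COUNT(b.id)=2
  5: ids {15, 18} → COUNT(b.id)=2
  6: ids {9, 17} → COUNT(b.id)=2
  10: ids {23} → COUNT(b.id)=1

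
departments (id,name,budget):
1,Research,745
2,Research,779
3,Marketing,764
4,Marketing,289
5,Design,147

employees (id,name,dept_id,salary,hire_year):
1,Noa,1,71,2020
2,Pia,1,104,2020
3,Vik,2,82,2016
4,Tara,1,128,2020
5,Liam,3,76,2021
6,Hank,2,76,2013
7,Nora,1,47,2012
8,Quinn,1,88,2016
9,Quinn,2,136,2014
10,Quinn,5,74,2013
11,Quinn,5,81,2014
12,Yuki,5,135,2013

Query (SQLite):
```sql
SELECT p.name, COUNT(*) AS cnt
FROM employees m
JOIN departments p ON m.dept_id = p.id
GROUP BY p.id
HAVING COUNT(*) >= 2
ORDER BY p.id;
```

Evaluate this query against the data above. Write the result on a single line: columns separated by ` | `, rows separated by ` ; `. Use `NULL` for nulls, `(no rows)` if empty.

Join each employees row to its departments via dept_id.
Group joined rows by departments.id; compute COUNT(*) per group.
HAVING: keep groups with count ≥ 2.
  1: ids {1, 2, 4, 7, 8} → COUNT(*)=5
  2: ids {3, 6, 9} → COUNT(*)=3
  3: ids {5} → COUNT(*)=1
  5: ids {10, 11, 12} → COUNT(*)=3

Research | 5 ; Research | 3 ; Design | 3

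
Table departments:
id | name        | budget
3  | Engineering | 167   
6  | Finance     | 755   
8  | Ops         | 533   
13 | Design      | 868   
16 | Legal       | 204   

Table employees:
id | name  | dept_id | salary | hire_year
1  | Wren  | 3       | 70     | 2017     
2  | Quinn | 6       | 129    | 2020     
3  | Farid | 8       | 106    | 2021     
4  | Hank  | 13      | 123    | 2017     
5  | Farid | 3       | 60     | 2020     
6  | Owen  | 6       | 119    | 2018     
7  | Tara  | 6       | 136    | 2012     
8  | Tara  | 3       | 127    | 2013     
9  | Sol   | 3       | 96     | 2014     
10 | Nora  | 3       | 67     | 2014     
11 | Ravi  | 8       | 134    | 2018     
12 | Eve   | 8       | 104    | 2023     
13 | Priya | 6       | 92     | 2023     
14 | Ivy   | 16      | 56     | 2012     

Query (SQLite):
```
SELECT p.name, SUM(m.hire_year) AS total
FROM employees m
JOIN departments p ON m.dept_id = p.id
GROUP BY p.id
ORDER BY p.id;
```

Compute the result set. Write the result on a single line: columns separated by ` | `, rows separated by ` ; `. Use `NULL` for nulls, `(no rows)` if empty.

Join each employees row to its departments via dept_id.
Group joined rows by departments.id; compute SUM(m.hire_year) per group.
  3: ids {1, 5, 8, 9, 10} → SUM(m.hire_year)=10078
  6: ids {2, 6, 7, 13} → SUM(m.hire_year)=8073
  8: ids {3, 11, 12} → SUM(m.hire_year)=6062
  13: ids {4} → SUM(m.hire_year)=2017
  16: ids {14} → SUM(m.hire_year)=2012

Engineering | 10078 ; Finance | 8073 ; Ops | 6062 ; Design | 2017 ; Legal | 2012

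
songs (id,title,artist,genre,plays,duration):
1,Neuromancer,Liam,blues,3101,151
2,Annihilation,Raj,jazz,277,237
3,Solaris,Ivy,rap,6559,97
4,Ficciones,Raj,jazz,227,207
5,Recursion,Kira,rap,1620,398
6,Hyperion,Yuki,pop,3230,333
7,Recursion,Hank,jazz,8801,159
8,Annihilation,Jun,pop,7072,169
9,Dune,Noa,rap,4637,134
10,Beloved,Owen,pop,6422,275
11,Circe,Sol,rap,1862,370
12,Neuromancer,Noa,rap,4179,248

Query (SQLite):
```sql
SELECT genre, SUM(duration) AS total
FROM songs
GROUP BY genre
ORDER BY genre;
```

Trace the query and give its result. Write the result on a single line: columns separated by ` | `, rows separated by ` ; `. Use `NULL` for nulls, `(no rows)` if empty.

blues | 151 ; jazz | 603 ; pop | 777 ; rap | 1247

Partition songs by genre; compute SUM(duration) within each group.
  blues: ids {1} → SUM(duration)=151
  jazz: ids {2, 4, 7} → SUM(duration)=603
  pop: ids {6, 8, 10} → SUM(duration)=777
  rap: ids {3, 5, 9, 11, 12} → SUM(duration)=1247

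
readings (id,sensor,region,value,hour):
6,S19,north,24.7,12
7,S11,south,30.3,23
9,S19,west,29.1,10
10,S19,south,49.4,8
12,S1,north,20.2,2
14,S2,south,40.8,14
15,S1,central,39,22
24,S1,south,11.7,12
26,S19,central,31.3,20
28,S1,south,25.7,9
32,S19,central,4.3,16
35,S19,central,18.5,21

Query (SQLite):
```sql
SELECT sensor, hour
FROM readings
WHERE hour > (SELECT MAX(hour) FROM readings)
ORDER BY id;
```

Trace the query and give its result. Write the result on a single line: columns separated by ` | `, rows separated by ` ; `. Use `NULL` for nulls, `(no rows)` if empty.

(no rows)

Scalar subquery: MAX(hour) over all readings rows = 23.
Keep rows where hour > that value.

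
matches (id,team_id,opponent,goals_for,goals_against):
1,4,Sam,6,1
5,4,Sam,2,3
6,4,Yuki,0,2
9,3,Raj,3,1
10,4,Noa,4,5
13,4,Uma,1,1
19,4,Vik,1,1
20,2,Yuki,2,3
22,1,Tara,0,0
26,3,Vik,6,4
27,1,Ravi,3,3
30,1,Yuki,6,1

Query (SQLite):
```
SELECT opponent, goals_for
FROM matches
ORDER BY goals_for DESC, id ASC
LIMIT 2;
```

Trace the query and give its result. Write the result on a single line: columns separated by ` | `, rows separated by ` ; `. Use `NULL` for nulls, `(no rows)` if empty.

Sort by goals_for desc, tiebreak id asc: (6, id=1), (6, id=26), (6, id=30), (4, id=10), (3, id=9) …. Take first 2.

Sam | 6 ; Vik | 6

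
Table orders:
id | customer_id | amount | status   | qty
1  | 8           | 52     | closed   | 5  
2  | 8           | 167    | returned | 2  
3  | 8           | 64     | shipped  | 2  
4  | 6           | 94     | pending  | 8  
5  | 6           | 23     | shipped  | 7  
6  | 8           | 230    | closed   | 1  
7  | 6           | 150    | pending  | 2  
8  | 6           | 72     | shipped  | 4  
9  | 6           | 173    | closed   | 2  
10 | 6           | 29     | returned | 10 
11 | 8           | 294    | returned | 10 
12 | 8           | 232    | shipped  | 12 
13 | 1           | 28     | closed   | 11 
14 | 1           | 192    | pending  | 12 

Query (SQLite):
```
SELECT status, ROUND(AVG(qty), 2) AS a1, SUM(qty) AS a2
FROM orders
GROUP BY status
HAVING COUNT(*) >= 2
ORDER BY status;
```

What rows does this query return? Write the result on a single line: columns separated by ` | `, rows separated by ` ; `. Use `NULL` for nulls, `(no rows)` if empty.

closed | 4.75 | 19 ; pending | 7.33 | 22 ; returned | 7.33 | 22 ; shipped | 6.25 | 25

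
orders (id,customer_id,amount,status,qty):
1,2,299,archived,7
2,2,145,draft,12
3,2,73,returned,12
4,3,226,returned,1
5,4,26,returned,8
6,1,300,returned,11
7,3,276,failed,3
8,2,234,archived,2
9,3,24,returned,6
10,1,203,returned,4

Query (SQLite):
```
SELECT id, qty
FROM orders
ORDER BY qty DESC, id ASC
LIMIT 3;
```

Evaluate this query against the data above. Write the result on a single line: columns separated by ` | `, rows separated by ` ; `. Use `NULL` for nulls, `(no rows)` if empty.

2 | 12 ; 3 | 12 ; 6 | 11

Sort by qty desc, tiebreak id asc: (12, id=2), (12, id=3), (11, id=6), (8, id=5), (7, id=1), (6, id=9) …. Take first 3.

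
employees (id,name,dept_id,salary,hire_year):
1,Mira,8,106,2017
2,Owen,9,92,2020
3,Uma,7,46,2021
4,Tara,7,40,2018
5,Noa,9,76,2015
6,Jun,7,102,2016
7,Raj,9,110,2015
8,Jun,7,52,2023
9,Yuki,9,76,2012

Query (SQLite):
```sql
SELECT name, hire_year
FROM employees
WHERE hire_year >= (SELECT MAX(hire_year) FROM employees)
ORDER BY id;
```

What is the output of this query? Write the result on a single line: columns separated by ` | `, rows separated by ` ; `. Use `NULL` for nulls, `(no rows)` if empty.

Jun | 2023

Scalar subquery: MAX(hire_year) over all employees rows = 2023.
Keep rows where hire_year >= that value.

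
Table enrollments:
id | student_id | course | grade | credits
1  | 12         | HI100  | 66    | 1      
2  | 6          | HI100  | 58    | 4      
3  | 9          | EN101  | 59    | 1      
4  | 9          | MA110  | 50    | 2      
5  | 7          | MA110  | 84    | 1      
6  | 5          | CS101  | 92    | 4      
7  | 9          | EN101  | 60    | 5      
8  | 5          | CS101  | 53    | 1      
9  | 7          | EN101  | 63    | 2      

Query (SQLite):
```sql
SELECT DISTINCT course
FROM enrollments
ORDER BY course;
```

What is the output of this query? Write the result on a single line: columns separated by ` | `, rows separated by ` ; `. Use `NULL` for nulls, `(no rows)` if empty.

Collect distinct course values from enrollments.

CS101 ; EN101 ; HI100 ; MA110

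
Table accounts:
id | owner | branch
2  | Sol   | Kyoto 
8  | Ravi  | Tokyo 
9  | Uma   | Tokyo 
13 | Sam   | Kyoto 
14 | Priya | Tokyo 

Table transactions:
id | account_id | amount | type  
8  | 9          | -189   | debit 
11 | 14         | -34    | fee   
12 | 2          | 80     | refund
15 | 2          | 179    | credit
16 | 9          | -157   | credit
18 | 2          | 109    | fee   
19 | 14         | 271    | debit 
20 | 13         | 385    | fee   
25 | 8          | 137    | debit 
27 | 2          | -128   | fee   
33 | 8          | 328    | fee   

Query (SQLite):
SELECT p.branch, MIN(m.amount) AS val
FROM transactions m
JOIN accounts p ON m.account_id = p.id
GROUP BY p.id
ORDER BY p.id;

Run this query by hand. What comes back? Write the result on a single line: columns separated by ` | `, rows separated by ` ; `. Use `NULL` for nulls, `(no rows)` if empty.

Join each transactions row to its accounts via account_id.
Group joined rows by accounts.id; compute MIN(m.amount) per group.
  2: ids {12, 15, 18, 27} → MIN(m.amount)=-128
  8: ids {25, 33} → MIN(m.amount)=137
  9: ids {8, 16} → MIN(m.amount)=-189
  13: ids {20} → MIN(m.amount)=385
  14: ids {11, 19} → MIN(m.amount)=-34

Kyoto | -128 ; Tokyo | 137 ; Tokyo | -189 ; Kyoto | 385 ; Tokyo | -34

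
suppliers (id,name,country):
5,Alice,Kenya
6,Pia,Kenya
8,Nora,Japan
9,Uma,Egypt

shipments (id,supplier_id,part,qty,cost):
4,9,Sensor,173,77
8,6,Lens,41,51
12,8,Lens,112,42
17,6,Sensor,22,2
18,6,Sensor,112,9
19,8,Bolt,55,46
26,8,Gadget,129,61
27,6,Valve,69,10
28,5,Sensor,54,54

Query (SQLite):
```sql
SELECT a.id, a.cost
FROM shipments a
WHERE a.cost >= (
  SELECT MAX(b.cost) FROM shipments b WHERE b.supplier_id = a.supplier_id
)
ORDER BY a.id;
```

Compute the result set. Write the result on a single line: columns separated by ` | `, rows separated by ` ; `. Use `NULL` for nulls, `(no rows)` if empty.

For each shipments row a, compute MAX(cost) over rows sharing a.supplier_id.
Keep row a if a.cost >= that per-group MAX.
  supplier_id=5: MAX(cost) = 54
  supplier_id=6: MAX(cost) = 51
  supplier_id=8: MAX(cost) = 61
  supplier_id=9: MAX(cost) = 77

4 | 77 ; 8 | 51 ; 26 | 61 ; 28 | 54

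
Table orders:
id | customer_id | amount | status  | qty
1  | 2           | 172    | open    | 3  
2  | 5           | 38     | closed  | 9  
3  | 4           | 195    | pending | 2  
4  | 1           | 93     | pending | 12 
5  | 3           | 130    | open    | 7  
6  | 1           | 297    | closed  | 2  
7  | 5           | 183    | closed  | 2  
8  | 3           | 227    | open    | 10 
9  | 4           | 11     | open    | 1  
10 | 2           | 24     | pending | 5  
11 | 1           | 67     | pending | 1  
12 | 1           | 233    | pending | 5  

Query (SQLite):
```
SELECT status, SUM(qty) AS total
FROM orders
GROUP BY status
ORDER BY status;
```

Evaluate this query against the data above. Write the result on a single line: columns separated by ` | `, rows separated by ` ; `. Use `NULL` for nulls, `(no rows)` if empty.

Partition orders by status; compute SUM(qty) within each group.
  closed: ids {2, 6, 7} → SUM(qty)=13
  open: ids {1, 5, 8, 9} → SUM(qty)=21
  pending: ids {3, 4, 10, 11, 12} → SUM(qty)=25

closed | 13 ; open | 21 ; pending | 25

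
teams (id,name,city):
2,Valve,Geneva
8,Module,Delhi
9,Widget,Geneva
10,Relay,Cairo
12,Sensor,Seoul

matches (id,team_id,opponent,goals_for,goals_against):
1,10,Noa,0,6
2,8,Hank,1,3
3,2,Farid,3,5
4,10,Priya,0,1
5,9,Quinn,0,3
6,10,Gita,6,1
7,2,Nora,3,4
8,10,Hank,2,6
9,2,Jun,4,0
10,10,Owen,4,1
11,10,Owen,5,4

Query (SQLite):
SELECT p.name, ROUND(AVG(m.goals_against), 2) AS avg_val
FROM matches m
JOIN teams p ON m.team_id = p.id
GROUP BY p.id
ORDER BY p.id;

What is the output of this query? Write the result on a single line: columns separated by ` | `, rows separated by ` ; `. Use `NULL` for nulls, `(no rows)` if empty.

Join each matches row to its teams via team_id.
Group joined rows by teams.id; compute ROUND(AVG(m.goals_against), 2) per group.
  2: ids {3, 7, 9} → ROUND(AVG(m.goals_against), 2)=3
  8: ids {2} → ROUND(AVG(m.goals_against), 2)=3
  9: ids {5} → ROUND(AVG(m.goals_against), 2)=3
  10: ids {1, 4, 6, 8, 10, 11} → ROUND(AVG(m.goals_against), 2)=3.17

Valve | 3 ; Module | 3 ; Widget | 3 ; Relay | 3.17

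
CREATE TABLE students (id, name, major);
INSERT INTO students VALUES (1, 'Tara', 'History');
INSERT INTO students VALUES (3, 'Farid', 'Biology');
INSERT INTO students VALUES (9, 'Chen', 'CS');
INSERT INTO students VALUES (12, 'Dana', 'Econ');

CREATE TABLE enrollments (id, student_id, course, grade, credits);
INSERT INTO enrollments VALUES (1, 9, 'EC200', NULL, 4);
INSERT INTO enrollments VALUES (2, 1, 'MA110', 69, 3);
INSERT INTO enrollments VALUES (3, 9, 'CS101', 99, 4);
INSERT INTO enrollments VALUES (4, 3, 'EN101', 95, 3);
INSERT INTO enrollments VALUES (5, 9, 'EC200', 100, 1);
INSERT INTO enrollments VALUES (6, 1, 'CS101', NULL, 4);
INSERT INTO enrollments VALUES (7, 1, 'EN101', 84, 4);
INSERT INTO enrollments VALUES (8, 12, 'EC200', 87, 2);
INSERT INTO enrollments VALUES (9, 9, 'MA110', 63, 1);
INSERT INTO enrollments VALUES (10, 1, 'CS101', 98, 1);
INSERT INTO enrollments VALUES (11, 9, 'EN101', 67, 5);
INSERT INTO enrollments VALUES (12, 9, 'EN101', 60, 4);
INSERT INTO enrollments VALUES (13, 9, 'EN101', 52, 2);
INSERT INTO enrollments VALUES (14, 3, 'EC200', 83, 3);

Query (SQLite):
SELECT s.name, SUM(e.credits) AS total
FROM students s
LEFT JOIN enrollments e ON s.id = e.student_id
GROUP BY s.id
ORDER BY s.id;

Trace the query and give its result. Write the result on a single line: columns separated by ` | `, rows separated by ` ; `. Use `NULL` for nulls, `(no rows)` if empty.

Tara | 12 ; Farid | 6 ; Chen | 21 ; Dana | 2

LEFT JOIN keeps every students row; unmatched ones get NULL for enrollments columns.
Group by students.id and compute SUM(e.credits). SUM over an all-NULL group is NULL.
  1: ids {2, 6, 7, 10} → SUM(e.credits)=12
  3: ids {4, 14} → SUM(e.credits)=6
  9: ids {1, 3, 5, 9, 11, 12, 13} → SUM(e.credits)=21
  12: ids {8} → SUM(e.credits)=2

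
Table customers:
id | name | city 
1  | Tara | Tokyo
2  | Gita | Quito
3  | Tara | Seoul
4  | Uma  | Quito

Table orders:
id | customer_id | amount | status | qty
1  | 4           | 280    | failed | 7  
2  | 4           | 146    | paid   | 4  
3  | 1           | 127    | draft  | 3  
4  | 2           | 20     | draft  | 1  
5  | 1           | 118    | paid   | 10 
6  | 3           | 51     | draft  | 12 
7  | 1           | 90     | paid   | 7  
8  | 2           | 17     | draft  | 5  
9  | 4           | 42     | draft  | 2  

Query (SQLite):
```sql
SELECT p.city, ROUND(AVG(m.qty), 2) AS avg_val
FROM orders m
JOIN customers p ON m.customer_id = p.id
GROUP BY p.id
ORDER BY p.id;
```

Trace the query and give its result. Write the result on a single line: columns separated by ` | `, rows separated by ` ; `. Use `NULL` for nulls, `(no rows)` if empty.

Tokyo | 6.67 ; Quito | 3 ; Seoul | 12 ; Quito | 4.33

Join each orders row to its customers via customer_id.
Group joined rows by customers.id; compute ROUND(AVG(m.qty), 2) per group.
  1: ids {3, 5, 7} → ROUND(AVG(m.qty), 2)=6.67
  2: ids {4, 8} → ROUND(AVG(m.qty), 2)=3
  3: ids {6} → ROUND(AVG(m.qty), 2)=12
  4: ids {1, 2, 9} → ROUND(AVG(m.qty), 2)=4.33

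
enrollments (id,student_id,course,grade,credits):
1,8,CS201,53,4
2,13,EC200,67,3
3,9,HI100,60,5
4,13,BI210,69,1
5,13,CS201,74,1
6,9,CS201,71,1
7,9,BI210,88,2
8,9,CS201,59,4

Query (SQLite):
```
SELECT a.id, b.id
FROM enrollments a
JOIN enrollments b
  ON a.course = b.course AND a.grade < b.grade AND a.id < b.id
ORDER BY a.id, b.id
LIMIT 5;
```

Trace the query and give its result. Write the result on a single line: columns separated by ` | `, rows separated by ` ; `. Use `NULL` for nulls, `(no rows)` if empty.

Pairs (a,b) with same course, a.grade < b.grade, a.id < b.id.
course groups: BI210:{4,7} CS201:{1,5,6,8} EC200:{2} HI100:{3}
Ordered by (a.id, b.id); first 5.

1 | 5 ; 1 | 6 ; 1 | 8 ; 4 | 7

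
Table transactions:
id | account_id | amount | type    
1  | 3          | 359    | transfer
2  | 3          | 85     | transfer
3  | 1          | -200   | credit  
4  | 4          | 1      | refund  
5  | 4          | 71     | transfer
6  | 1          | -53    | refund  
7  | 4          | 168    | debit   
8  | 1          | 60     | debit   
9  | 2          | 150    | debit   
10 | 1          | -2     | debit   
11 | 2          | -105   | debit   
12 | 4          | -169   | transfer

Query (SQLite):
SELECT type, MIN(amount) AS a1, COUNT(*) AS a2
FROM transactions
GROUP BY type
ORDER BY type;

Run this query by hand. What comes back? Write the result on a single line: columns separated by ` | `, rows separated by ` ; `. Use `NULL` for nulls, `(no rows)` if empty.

credit | -200 | 1 ; debit | -105 | 5 ; refund | -53 | 2 ; transfer | -169 | 4

Group transactions by type.
Per group compute: MIN(amount), COUNT(*).
  credit: ids {3} → MIN(amount)=-200, COUNT(*)=1
  debit: ids {7, 8, 9, 10, 11} → MIN(amount)=-105, COUNT(*)=5
  refund: ids {4, 6} → MIN(amount)=-53, COUNT(*)=2
  transfer: ids {1, 2, 5, 12} → MIN(amount)=-169, COUNT(*)=4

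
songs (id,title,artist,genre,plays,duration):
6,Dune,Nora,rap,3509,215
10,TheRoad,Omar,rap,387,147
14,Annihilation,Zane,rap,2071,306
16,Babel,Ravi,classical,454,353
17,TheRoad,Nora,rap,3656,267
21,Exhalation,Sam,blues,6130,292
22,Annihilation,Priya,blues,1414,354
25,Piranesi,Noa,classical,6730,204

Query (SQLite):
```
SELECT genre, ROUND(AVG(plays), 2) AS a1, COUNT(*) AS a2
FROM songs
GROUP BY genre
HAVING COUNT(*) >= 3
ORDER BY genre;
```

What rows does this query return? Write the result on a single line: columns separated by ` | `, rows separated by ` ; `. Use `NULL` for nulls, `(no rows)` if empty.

Group songs by genre.
Per group compute: ROUND(AVG(plays), 2), COUNT(*).
HAVING: drop groups with fewer than 3 rows.
  blues: ids {21, 22} → ROUND(AVG(plays), 2)=3772, COUNT(*)=2
  classical: ids {16, 25} → ROUND(AVG(plays), 2)=3592, COUNT(*)=2
  rap: ids {6, 10, 14, 17} → ROUND(AVG(plays), 2)=2405.75, COUNT(*)=4

rap | 2405.75 | 4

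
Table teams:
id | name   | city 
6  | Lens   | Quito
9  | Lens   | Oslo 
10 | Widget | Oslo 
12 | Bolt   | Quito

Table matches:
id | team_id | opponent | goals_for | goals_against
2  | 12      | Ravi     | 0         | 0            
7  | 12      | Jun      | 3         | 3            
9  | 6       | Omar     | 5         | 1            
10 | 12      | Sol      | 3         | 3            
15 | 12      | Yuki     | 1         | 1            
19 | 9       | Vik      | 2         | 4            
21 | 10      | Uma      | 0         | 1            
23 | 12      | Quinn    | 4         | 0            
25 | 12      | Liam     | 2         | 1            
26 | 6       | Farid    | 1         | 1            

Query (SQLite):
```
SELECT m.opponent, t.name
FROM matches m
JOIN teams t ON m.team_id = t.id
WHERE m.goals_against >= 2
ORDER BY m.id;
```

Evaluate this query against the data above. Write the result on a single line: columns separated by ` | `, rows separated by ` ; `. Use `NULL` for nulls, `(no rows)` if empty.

Each matches row matches the teams row where team_id = teams.id.
Then keep rows with m.goals_against >= 2.

Jun | Bolt ; Sol | Bolt ; Vik | Lens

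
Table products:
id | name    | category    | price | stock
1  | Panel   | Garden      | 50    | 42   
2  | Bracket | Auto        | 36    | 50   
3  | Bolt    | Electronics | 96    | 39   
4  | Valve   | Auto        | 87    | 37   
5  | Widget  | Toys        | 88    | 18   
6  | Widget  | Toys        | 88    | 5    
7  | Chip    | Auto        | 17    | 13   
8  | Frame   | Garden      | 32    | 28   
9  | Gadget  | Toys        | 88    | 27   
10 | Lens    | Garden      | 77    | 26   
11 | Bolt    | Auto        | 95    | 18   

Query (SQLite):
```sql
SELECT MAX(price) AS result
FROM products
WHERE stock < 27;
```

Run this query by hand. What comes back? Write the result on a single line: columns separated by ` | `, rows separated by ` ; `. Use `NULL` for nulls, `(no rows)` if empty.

Rows where stock < 27 → price values: [88, 88, 17, 77, 95].
MAX of non-NULL values = 95.

95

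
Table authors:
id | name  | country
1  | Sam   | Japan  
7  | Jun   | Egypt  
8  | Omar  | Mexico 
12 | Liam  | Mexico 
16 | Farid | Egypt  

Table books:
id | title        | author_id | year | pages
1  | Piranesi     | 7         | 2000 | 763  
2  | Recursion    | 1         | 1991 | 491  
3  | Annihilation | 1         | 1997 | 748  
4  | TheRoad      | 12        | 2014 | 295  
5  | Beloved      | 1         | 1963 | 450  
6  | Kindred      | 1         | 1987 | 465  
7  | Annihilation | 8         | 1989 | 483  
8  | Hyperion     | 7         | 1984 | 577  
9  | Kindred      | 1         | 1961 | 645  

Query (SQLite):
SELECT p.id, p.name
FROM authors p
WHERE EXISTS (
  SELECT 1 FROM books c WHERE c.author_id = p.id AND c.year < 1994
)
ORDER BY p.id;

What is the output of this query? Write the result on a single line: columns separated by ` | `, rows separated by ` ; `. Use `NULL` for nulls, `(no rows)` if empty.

1 | Sam ; 7 | Jun ; 8 | Omar

For each authors row, check whether any books with matching author_id has year < 1994.
Keep rows where that is true.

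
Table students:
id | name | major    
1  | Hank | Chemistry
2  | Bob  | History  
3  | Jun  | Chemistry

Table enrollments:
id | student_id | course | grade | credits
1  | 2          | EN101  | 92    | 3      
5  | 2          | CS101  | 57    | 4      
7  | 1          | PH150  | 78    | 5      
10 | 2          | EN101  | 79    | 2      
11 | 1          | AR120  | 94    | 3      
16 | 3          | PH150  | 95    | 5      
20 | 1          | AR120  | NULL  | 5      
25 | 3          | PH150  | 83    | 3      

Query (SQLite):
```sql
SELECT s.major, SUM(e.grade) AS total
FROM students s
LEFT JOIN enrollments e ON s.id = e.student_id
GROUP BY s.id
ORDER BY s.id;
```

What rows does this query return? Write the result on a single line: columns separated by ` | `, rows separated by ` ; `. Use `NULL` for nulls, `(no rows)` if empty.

LEFT JOIN keeps every students row; unmatched ones get NULL for enrollments columns.
Group by students.id and compute SUM(e.grade). SUM over an all-NULL group is NULL.
  1: ids {7, 11, 20} → SUM(e.grade)=172
  2: ids {1, 5, 10} → SUM(e.grade)=228
  3: ids {16, 25} → SUM(e.grade)=178

Chemistry | 172 ; History | 228 ; Chemistry | 178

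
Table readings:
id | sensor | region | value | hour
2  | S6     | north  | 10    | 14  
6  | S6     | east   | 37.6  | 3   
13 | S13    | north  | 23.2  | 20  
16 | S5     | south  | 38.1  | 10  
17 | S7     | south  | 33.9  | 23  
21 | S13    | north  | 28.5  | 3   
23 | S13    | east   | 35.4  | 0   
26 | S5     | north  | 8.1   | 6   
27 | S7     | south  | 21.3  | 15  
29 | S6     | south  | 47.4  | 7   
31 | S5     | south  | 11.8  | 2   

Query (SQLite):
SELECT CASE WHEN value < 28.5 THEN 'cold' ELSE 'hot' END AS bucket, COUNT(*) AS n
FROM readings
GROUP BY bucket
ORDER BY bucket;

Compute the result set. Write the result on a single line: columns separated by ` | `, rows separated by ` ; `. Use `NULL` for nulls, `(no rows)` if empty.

cold | 5 ; hot | 6

Bucket rows by value < 28.5 → 'cold' else 'hot'; count each bucket.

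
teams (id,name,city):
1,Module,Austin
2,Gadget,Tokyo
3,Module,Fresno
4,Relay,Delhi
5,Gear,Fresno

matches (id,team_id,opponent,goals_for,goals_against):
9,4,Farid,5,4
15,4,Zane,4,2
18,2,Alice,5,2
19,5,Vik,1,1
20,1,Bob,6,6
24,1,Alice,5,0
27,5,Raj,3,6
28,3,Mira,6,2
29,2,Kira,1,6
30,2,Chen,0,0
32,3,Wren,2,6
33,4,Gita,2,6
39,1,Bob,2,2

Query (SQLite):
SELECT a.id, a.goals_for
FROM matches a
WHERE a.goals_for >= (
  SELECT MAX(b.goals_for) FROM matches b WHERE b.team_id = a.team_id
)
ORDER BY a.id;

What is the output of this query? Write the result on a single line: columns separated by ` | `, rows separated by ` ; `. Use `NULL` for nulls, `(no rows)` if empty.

9 | 5 ; 18 | 5 ; 20 | 6 ; 27 | 3 ; 28 | 6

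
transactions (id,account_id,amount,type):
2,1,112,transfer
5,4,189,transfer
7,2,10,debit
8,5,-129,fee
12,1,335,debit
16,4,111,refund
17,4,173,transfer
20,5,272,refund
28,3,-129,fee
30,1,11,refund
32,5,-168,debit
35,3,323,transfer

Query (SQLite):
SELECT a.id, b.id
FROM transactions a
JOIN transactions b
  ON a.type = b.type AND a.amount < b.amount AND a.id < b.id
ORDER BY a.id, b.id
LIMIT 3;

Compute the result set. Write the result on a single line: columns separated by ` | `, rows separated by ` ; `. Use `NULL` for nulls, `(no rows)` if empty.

Pairs (a,b) with same type, a.amount < b.amount, a.id < b.id.
type groups: debit:{7,12,32} fee:{8,28} refund:{16,20,30} transfer:{2,5,17,35}
Ordered by (a.id, b.id); first 3.

2 | 5 ; 2 | 17 ; 2 | 35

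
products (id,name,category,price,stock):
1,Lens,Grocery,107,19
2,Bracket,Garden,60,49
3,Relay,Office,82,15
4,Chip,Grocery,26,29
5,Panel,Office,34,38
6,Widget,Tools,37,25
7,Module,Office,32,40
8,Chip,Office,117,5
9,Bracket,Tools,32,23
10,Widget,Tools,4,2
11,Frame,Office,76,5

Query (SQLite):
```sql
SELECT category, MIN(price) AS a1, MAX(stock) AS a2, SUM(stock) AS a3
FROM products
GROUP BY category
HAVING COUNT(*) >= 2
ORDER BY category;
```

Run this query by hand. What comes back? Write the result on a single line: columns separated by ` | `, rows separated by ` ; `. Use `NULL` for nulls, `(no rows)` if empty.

Group products by category.
Per group compute: MIN(price), MAX(stock), SUM(stock).
HAVING: drop groups with fewer than 2 rows.
  Garden: ids {2} → MIN(price)=60, MAX(stock)=49, SUM(stock)=49
  Grocery: ids {1, 4} → MIN(price)=26, MAX(stock)=29, SUM(stock)=48
  Office: ids {3, 5, 7, 8, 11} → MIN(price)=32, MAX(stock)=40, SUM(stock)=103
  Tools: ids {6, 9, 10} → MIN(price)=4, MAX(stock)=25, SUM(stock)=50

Grocery | 26 | 29 | 48 ; Office | 32 | 40 | 103 ; Tools | 4 | 25 | 50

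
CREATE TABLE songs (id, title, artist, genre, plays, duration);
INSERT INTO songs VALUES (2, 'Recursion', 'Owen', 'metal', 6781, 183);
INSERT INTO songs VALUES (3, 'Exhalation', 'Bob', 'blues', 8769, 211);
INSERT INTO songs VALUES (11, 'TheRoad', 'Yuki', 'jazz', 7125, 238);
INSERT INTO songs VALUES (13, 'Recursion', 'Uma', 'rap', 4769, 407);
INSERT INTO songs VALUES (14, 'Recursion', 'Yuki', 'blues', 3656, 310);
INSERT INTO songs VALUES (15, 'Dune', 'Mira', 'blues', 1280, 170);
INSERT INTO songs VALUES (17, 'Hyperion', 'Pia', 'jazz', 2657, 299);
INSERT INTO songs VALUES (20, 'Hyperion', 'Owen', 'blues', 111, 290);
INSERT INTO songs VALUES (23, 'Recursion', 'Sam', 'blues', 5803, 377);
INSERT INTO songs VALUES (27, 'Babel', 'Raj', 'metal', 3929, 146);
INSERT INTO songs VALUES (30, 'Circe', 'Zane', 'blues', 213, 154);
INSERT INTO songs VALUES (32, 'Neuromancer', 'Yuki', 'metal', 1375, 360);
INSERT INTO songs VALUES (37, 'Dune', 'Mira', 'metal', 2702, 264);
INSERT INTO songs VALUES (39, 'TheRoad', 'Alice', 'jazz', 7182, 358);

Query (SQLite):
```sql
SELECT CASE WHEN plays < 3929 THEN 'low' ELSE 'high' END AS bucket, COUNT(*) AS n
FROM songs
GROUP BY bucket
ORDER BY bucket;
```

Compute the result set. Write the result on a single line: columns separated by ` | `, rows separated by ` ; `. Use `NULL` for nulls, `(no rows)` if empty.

high | 7 ; low | 7

Bucket rows by plays < 3929 → 'low' else 'high'; count each bucket.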